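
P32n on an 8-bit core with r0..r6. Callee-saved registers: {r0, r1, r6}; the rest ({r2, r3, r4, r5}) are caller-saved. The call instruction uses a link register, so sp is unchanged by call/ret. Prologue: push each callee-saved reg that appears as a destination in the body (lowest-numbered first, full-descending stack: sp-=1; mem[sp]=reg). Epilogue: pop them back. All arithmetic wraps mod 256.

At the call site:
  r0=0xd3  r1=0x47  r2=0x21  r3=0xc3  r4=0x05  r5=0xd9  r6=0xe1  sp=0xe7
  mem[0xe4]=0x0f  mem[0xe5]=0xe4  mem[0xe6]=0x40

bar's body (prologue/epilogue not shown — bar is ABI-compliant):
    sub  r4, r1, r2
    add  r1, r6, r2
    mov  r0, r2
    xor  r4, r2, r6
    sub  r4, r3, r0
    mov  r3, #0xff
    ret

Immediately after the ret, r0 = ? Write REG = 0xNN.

REG = 0xd3

prologue: push r0 -> mem[0xe6]=0xd3, sp=0xe6
prologue: push r1 -> mem[0xe5]=0x47, sp=0xe5
body[0] sub  r4, r1, r2 -> r4=0x26
body[1] add  r1, r6, r2 -> r1=0x02
body[2] mov  r0, r2 -> r0=0x21
body[3] xor  r4, r2, r6 -> r4=0xc0
body[4] sub  r4, r3, r0 -> r4=0xa2
body[5] mov  r3, #0xff -> r3=0xff
epilogue: pop r1=0x47, sp=0xe6
epilogue: pop r0=0xd3, sp=0xe7
r0 is callee-saved -> restored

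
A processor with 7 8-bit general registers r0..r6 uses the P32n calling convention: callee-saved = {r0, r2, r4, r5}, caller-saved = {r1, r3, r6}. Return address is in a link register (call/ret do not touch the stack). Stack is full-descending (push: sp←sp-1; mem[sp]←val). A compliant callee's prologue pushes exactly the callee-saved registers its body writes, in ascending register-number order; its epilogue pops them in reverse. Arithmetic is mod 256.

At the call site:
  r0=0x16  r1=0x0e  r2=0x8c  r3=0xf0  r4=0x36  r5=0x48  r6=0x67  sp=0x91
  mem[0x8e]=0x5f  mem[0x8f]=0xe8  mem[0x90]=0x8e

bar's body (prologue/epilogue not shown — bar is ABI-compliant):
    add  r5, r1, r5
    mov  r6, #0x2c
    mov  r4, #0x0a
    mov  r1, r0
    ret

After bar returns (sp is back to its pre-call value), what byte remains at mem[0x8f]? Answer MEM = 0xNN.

prologue: push r4 -> mem[0x90]=0x36, sp=0x90
prologue: push r5 -> mem[0x8f]=0x48, sp=0x8f
body[0] add  r5, r1, r5 -> r5=0x56
body[1] mov  r6, #0x2c -> r6=0x2c
body[2] mov  r4, #0x0a -> r4=0x0a
body[3] mov  r1, r0 -> r1=0x16
epilogue: pop r5=0x48, sp=0x90
epilogue: pop r4=0x36, sp=0x91
prologue pushed ['r4', 'r5'] at ['0x90', '0x8f']

MEM = 0x48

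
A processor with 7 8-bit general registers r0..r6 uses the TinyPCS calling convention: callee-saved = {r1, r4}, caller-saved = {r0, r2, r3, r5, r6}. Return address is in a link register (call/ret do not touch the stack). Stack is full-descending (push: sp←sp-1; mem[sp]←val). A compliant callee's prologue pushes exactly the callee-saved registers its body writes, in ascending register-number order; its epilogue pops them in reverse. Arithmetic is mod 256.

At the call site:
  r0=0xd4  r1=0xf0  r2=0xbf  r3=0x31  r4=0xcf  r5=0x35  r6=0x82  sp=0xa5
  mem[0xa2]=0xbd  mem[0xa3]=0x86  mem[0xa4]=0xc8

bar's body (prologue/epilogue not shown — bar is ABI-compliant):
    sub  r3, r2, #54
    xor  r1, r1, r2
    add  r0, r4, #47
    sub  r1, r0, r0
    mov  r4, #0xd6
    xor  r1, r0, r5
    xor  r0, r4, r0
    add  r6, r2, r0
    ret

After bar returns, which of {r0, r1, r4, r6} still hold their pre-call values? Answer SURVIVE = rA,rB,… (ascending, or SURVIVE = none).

prologue: push r1 → mem[0xa4]=0xf0, sp=0xa4
prologue: push r4 → mem[0xa3]=0xcf, sp=0xa3
body[0] sub  r3, r2, #54 → r3=0x89
body[1] xor  r1, r1, r2 → r1=0x4f
body[2] add  r0, r4, #47 → r0=0xfe
body[3] sub  r1, r0, r0 → r1=0x00
body[4] mov  r4, #0xd6 → r4=0xd6
body[5] xor  r1, r0, r5 → r1=0xcb
body[6] xor  r0, r4, r0 → r0=0x28
body[7] add  r6, r2, r0 → r6=0xe7
epilogue: pop r4=0xcf, sp=0xa4
epilogue: pop r1=0xf0, sp=0xa5
r0: caller-saved, written=True
r1: callee-saved, written=True
r4: callee-saved, written=True
r6: caller-saved, written=True

SURVIVE = r1,r4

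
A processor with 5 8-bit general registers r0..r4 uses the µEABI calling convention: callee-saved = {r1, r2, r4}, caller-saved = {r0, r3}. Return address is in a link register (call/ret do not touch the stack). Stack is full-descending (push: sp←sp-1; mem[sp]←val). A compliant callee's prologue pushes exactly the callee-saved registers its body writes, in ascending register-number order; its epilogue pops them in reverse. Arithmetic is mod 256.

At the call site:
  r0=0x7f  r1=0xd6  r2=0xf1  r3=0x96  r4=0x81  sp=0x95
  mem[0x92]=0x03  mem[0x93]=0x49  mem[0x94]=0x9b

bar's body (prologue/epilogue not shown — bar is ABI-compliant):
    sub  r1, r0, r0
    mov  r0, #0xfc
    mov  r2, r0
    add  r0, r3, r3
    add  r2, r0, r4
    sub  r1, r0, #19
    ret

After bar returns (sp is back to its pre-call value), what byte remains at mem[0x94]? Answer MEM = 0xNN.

prologue: push r1 -> mem[0x94]=0xd6, sp=0x94
prologue: push r2 -> mem[0x93]=0xf1, sp=0x93
body[0] sub  r1, r0, r0 -> r1=0x00
body[1] mov  r0, #0xfc -> r0=0xfc
body[2] mov  r2, r0 -> r2=0xfc
body[3] add  r0, r3, r3 -> r0=0x2c
body[4] add  r2, r0, r4 -> r2=0xad
body[5] sub  r1, r0, #19 -> r1=0x19
epilogue: pop r2=0xf1, sp=0x94
epilogue: pop r1=0xd6, sp=0x95
prologue pushed ['r1', 'r2'] at ['0x94', '0x93']

MEM = 0xd6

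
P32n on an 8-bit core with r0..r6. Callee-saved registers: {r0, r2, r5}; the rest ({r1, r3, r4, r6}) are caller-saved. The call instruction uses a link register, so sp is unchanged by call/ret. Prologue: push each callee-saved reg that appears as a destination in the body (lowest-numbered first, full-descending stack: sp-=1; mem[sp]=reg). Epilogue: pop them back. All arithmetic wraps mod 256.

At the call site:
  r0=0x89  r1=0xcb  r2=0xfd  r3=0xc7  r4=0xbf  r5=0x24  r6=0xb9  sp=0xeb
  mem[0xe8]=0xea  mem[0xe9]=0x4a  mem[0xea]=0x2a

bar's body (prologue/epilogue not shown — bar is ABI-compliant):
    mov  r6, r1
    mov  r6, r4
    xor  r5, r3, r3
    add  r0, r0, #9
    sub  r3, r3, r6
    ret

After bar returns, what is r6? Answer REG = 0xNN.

prologue: push r0 -> mem[0xea]=0x89, sp=0xea
prologue: push r5 -> mem[0xe9]=0x24, sp=0xe9
body[0] mov  r6, r1 -> r6=0xcb
body[1] mov  r6, r4 -> r6=0xbf
body[2] xor  r5, r3, r3 -> r5=0x00
body[3] add  r0, r0, #9 -> r0=0x92
body[4] sub  r3, r3, r6 -> r3=0x08
epilogue: pop r5=0x24, sp=0xea
epilogue: pop r0=0x89, sp=0xeb
r6 is caller-saved -> body value

REG = 0xbf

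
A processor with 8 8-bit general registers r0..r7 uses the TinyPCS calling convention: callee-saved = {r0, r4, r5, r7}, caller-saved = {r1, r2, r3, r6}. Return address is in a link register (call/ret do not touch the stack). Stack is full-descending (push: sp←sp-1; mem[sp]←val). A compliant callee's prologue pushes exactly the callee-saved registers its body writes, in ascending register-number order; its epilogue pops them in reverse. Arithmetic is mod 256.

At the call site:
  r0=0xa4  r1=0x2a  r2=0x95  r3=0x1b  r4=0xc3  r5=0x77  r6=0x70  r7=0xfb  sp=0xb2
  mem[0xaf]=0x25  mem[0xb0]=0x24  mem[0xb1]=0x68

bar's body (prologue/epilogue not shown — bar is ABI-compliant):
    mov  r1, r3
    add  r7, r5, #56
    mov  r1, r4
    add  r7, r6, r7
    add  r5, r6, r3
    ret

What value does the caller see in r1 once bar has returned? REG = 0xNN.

REG = 0xc3

prologue: push r5 -> mem[0xb1]=0x77, sp=0xb1
prologue: push r7 -> mem[0xb0]=0xfb, sp=0xb0
body[0] mov  r1, r3 -> r1=0x1b
body[1] add  r7, r5, #56 -> r7=0xaf
body[2] mov  r1, r4 -> r1=0xc3
body[3] add  r7, r6, r7 -> r7=0x1f
body[4] add  r5, r6, r3 -> r5=0x8b
epilogue: pop r7=0xfb, sp=0xb1
epilogue: pop r5=0x77, sp=0xb2
r1 is caller-saved -> body value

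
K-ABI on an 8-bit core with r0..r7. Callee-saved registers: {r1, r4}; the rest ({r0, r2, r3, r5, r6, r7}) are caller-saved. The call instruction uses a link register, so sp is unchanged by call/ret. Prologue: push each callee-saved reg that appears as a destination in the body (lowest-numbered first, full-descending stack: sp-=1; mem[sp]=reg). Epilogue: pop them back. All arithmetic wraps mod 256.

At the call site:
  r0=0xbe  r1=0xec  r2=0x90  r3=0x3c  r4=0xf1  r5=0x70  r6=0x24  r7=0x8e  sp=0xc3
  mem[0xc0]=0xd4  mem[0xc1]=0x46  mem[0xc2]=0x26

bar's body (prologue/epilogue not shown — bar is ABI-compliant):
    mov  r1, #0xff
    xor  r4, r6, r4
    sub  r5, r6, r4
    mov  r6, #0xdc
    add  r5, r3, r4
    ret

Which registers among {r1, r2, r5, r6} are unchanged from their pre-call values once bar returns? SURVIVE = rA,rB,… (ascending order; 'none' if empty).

SURVIVE = r1,r2

prologue: push r1 → mem[0xc2]=0xec, sp=0xc2
prologue: push r4 → mem[0xc1]=0xf1, sp=0xc1
body[0] mov  r1, #0xff → r1=0xff
body[1] xor  r4, r6, r4 → r4=0xd5
body[2] sub  r5, r6, r4 → r5=0x4f
body[3] mov  r6, #0xdc → r6=0xdc
body[4] add  r5, r3, r4 → r5=0x11
epilogue: pop r4=0xf1, sp=0xc2
epilogue: pop r1=0xec, sp=0xc3
r1: callee-saved, written=True
r2: caller-saved, written=False
r5: caller-saved, written=True
r6: caller-saved, written=True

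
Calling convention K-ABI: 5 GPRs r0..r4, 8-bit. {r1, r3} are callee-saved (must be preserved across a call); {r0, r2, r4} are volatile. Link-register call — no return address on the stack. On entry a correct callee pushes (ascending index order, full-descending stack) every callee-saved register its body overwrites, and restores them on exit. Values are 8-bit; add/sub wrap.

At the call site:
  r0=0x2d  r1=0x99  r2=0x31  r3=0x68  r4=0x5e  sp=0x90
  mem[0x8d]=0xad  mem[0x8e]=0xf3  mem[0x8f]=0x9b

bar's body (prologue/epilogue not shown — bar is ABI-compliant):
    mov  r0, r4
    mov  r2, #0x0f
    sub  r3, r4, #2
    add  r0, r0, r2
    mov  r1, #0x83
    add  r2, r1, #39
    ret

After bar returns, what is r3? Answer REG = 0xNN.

REG = 0x68

prologue: push r1 → mem[0x8f]=0x99, sp=0x8f
prologue: push r3 → mem[0x8e]=0x68, sp=0x8e
body[0] mov  r0, r4 → r0=0x5e
body[1] mov  r2, #0x0f → r2=0x0f
body[2] sub  r3, r4, #2 → r3=0x5c
body[3] add  r0, r0, r2 → r0=0x6d
body[4] mov  r1, #0x83 → r1=0x83
body[5] add  r2, r1, #39 → r2=0xaa
epilogue: pop r3=0x68, sp=0x8f
epilogue: pop r1=0x99, sp=0x90
r3 is callee-saved → restored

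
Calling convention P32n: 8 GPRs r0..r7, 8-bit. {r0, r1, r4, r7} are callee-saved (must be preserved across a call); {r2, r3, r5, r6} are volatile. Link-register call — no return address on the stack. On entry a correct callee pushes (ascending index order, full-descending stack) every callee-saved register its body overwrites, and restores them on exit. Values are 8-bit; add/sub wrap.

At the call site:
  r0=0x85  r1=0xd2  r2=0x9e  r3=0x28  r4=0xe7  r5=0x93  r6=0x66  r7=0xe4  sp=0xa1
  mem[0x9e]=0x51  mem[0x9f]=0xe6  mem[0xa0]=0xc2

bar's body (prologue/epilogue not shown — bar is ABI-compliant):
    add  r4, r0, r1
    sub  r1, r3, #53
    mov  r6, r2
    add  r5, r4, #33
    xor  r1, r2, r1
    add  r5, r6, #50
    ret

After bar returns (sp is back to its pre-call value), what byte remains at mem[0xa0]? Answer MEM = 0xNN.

prologue: push r1 → mem[0xa0]=0xd2, sp=0xa0
prologue: push r4 → mem[0x9f]=0xe7, sp=0x9f
body[0] add  r4, r0, r1 → r4=0x57
body[1] sub  r1, r3, #53 → r1=0xf3
body[2] mov  r6, r2 → r6=0x9e
body[3] add  r5, r4, #33 → r5=0x78
body[4] xor  r1, r2, r1 → r1=0x6d
body[5] add  r5, r6, #50 → r5=0xd0
epilogue: pop r4=0xe7, sp=0xa0
epilogue: pop r1=0xd2, sp=0xa1
prologue pushed ['r1', 'r4'] at ['0xa0', '0x9f']

MEM = 0xd2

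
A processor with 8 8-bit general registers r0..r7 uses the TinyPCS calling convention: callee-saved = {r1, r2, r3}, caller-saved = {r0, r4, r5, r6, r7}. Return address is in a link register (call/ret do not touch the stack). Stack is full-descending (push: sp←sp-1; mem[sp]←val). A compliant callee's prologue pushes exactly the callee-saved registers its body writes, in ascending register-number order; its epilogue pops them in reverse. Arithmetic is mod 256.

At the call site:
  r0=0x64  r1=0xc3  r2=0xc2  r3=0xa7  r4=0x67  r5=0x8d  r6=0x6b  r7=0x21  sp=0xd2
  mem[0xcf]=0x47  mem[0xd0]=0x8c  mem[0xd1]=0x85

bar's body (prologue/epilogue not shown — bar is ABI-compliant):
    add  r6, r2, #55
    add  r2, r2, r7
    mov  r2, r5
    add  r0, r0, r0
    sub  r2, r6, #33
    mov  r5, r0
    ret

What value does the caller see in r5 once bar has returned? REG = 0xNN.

prologue: push r2 → mem[0xd1]=0xc2, sp=0xd1
body[0] add  r6, r2, #55 → r6=0xf9
body[1] add  r2, r2, r7 → r2=0xe3
body[2] mov  r2, r5 → r2=0x8d
body[3] add  r0, r0, r0 → r0=0xc8
body[4] sub  r2, r6, #33 → r2=0xd8
body[5] mov  r5, r0 → r5=0xc8
epilogue: pop r2=0xc2, sp=0xd2
r5 is caller-saved → body value

REG = 0xc8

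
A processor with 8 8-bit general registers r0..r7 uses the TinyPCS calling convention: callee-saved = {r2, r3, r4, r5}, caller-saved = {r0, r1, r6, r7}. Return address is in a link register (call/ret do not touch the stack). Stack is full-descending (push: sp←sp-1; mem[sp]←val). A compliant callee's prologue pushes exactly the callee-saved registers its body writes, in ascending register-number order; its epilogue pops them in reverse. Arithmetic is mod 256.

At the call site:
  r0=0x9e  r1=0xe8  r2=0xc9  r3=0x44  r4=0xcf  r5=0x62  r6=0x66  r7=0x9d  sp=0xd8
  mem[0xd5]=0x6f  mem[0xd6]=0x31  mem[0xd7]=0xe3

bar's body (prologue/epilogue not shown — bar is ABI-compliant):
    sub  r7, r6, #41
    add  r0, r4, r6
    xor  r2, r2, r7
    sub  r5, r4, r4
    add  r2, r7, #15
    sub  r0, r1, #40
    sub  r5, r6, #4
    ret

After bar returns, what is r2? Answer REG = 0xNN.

REG = 0xc9

prologue: push r2 → mem[0xd7]=0xc9, sp=0xd7
prologue: push r5 → mem[0xd6]=0x62, sp=0xd6
body[0] sub  r7, r6, #41 → r7=0x3d
body[1] add  r0, r4, r6 → r0=0x35
body[2] xor  r2, r2, r7 → r2=0xf4
body[3] sub  r5, r4, r4 → r5=0x00
body[4] add  r2, r7, #15 → r2=0x4c
body[5] sub  r0, r1, #40 → r0=0xc0
body[6] sub  r5, r6, #4 → r5=0x62
epilogue: pop r5=0x62, sp=0xd7
epilogue: pop r2=0xc9, sp=0xd8
r2 is callee-saved → restored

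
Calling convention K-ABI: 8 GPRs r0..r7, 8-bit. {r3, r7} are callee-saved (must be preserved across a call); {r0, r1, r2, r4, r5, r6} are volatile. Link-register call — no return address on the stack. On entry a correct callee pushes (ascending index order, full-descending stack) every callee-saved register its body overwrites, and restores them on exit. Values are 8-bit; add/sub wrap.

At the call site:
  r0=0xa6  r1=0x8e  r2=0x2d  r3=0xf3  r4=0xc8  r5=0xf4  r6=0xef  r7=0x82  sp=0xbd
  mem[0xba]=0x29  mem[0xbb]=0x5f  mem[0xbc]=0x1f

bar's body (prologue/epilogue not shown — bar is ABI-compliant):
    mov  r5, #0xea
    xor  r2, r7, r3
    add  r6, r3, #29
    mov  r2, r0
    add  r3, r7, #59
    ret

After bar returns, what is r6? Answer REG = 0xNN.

prologue: push r3 -> mem[0xbc]=0xf3, sp=0xbc
body[0] mov  r5, #0xea -> r5=0xea
body[1] xor  r2, r7, r3 -> r2=0x71
body[2] add  r6, r3, #29 -> r6=0x10
body[3] mov  r2, r0 -> r2=0xa6
body[4] add  r3, r7, #59 -> r3=0xbd
epilogue: pop r3=0xf3, sp=0xbd
r6 is caller-saved -> body value

REG = 0x10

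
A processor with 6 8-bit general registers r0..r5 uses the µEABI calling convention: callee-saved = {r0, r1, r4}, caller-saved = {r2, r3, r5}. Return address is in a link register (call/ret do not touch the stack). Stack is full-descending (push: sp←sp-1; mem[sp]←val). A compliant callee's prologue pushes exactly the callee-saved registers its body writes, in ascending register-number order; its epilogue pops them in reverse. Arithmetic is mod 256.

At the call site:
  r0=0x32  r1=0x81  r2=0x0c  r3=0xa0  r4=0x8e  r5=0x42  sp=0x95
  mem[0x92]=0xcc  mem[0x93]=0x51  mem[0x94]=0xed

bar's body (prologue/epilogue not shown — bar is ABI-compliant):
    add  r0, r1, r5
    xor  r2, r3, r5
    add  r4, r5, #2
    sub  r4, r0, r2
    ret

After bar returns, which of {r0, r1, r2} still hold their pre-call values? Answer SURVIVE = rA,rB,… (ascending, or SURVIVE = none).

SURVIVE = r0,r1

prologue: push r0 → mem[0x94]=0x32, sp=0x94
prologue: push r4 → mem[0x93]=0x8e, sp=0x93
body[0] add  r0, r1, r5 → r0=0xc3
body[1] xor  r2, r3, r5 → r2=0xe2
body[2] add  r4, r5, #2 → r4=0x44
body[3] sub  r4, r0, r2 → r4=0xe1
epilogue: pop r4=0x8e, sp=0x94
epilogue: pop r0=0x32, sp=0x95
r0: callee-saved, written=True
r1: callee-saved, written=False
r2: caller-saved, written=True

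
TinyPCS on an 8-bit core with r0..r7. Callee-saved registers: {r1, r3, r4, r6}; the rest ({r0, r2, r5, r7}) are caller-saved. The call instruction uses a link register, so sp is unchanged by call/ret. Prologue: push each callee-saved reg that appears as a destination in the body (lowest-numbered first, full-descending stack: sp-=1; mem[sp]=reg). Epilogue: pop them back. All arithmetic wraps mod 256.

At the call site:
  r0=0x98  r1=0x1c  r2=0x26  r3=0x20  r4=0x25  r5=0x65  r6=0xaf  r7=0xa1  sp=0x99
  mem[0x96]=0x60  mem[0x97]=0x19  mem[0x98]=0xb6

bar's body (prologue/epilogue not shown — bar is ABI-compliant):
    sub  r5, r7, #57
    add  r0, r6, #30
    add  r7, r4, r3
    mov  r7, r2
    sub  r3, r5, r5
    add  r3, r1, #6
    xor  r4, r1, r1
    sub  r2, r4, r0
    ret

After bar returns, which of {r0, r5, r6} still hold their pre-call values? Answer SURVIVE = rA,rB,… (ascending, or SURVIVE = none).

SURVIVE = r6

prologue: push r3 -> mem[0x98]=0x20, sp=0x98
prologue: push r4 -> mem[0x97]=0x25, sp=0x97
body[0] sub  r5, r7, #57 -> r5=0x68
body[1] add  r0, r6, #30 -> r0=0xcd
body[2] add  r7, r4, r3 -> r7=0x45
body[3] mov  r7, r2 -> r7=0x26
body[4] sub  r3, r5, r5 -> r3=0x00
body[5] add  r3, r1, #6 -> r3=0x22
body[6] xor  r4, r1, r1 -> r4=0x00
body[7] sub  r2, r4, r0 -> r2=0x33
epilogue: pop r4=0x25, sp=0x98
epilogue: pop r3=0x20, sp=0x99
r0: caller-saved, written=True
r5: caller-saved, written=True
r6: callee-saved, written=False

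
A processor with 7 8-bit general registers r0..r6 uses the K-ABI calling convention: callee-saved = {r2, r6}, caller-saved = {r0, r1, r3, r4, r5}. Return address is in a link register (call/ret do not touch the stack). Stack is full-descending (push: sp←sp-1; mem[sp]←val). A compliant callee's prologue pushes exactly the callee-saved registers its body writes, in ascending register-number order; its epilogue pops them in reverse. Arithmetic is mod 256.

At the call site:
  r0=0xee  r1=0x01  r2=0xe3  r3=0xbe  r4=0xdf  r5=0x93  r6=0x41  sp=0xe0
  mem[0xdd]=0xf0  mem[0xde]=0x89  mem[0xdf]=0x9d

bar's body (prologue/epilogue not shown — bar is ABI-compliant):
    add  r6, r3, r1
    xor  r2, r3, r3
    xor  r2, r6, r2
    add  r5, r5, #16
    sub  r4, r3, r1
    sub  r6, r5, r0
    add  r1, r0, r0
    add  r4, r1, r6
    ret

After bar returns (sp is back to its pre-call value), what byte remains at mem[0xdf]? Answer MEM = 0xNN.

prologue: push r2 → mem[0xdf]=0xe3, sp=0xdf
prologue: push r6 → mem[0xde]=0x41, sp=0xde
body[0] add  r6, r3, r1 → r6=0xbf
body[1] xor  r2, r3, r3 → r2=0x00
body[2] xor  r2, r6, r2 → r2=0xbf
body[3] add  r5, r5, #16 → r5=0xa3
body[4] sub  r4, r3, r1 → r4=0xbd
body[5] sub  r6, r5, r0 → r6=0xb5
body[6] add  r1, r0, r0 → r1=0xdc
body[7] add  r4, r1, r6 → r4=0x91
epilogue: pop r6=0x41, sp=0xdf
epilogue: pop r2=0xe3, sp=0xe0
prologue pushed ['r2', 'r6'] at ['0xdf', '0xde']

MEM = 0xe3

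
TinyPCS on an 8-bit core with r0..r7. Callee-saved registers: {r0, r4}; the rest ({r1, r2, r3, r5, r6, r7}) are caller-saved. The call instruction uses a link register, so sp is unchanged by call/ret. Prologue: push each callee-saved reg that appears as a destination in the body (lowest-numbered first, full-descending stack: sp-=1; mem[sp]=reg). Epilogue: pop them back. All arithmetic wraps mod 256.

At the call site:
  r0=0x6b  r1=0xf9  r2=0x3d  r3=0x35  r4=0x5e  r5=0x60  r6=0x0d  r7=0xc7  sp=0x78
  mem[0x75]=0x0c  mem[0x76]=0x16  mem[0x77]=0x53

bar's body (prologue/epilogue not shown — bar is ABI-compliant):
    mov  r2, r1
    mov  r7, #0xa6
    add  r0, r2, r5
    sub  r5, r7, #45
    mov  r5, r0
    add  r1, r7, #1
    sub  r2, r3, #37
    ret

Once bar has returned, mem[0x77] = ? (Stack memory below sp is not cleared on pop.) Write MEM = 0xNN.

MEM = 0x6b

prologue: push r0 -> mem[0x77]=0x6b, sp=0x77
body[0] mov  r2, r1 -> r2=0xf9
body[1] mov  r7, #0xa6 -> r7=0xa6
body[2] add  r0, r2, r5 -> r0=0x59
body[3] sub  r5, r7, #45 -> r5=0x79
body[4] mov  r5, r0 -> r5=0x59
body[5] add  r1, r7, #1 -> r1=0xa7
body[6] sub  r2, r3, #37 -> r2=0x10
epilogue: pop r0=0x6b, sp=0x78
prologue pushed ['r0'] at ['0x77']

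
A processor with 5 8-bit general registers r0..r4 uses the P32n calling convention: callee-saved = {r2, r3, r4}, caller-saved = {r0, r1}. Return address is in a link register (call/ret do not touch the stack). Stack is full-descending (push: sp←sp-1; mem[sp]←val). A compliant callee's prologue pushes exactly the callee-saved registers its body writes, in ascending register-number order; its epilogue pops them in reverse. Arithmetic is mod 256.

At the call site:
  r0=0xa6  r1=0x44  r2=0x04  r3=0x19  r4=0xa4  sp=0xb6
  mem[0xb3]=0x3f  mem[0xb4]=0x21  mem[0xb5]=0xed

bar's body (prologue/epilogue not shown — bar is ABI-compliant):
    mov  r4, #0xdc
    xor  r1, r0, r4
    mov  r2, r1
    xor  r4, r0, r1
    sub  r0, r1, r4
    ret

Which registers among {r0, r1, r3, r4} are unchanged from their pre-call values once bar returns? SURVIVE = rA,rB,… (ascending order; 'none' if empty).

SURVIVE = r3,r4

prologue: push r2 → mem[0xb5]=0x04, sp=0xb5
prologue: push r4 → mem[0xb4]=0xa4, sp=0xb4
body[0] mov  r4, #0xdc → r4=0xdc
body[1] xor  r1, r0, r4 → r1=0x7a
body[2] mov  r2, r1 → r2=0x7a
body[3] xor  r4, r0, r1 → r4=0xdc
body[4] sub  r0, r1, r4 → r0=0x9e
epilogue: pop r4=0xa4, sp=0xb5
epilogue: pop r2=0x04, sp=0xb6
r0: caller-saved, written=True
r1: caller-saved, written=True
r3: callee-saved, written=False
r4: callee-saved, written=True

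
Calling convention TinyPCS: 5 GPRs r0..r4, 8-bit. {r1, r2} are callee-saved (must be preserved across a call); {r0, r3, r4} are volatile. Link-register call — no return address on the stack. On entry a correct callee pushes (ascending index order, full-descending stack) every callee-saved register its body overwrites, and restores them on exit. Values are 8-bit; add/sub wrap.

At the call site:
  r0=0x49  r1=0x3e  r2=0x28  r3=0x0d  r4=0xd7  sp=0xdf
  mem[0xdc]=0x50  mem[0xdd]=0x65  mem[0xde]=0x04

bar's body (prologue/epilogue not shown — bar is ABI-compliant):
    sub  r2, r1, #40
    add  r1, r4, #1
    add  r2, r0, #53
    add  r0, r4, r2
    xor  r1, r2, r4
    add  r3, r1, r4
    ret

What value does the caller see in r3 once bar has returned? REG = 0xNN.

REG = 0x80

prologue: push r1 -> mem[0xde]=0x3e, sp=0xde
prologue: push r2 -> mem[0xdd]=0x28, sp=0xdd
body[0] sub  r2, r1, #40 -> r2=0x16
body[1] add  r1, r4, #1 -> r1=0xd8
body[2] add  r2, r0, #53 -> r2=0x7e
body[3] add  r0, r4, r2 -> r0=0x55
body[4] xor  r1, r2, r4 -> r1=0xa9
body[5] add  r3, r1, r4 -> r3=0x80
epilogue: pop r2=0x28, sp=0xde
epilogue: pop r1=0x3e, sp=0xdf
r3 is caller-saved -> body value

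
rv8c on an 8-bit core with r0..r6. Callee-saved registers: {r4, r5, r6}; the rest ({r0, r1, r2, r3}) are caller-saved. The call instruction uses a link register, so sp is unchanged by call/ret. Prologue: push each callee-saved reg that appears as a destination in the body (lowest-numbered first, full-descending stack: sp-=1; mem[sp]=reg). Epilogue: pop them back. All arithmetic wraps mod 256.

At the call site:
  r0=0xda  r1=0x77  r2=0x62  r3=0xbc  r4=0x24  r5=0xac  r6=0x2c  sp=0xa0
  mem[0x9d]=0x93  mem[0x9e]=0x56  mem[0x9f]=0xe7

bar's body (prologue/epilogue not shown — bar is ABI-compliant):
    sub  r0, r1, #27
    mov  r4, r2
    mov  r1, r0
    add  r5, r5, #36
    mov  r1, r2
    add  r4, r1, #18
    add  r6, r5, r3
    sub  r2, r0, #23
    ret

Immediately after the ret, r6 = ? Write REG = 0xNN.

prologue: push r4 → mem[0x9f]=0x24, sp=0x9f
prologue: push r5 → mem[0x9e]=0xac, sp=0x9e
prologue: push r6 → mem[0x9d]=0x2c, sp=0x9d
body[0] sub  r0, r1, #27 → r0=0x5c
body[1] mov  r4, r2 → r4=0x62
body[2] mov  r1, r0 → r1=0x5c
body[3] add  r5, r5, #36 → r5=0xd0
body[4] mov  r1, r2 → r1=0x62
body[5] add  r4, r1, #18 → r4=0x74
body[6] add  r6, r5, r3 → r6=0x8c
body[7] sub  r2, r0, #23 → r2=0x45
epilogue: pop r6=0x2c, sp=0x9e
epilogue: pop r5=0xac, sp=0x9f
epilogue: pop r4=0x24, sp=0xa0
r6 is callee-saved → restored

REG = 0x2c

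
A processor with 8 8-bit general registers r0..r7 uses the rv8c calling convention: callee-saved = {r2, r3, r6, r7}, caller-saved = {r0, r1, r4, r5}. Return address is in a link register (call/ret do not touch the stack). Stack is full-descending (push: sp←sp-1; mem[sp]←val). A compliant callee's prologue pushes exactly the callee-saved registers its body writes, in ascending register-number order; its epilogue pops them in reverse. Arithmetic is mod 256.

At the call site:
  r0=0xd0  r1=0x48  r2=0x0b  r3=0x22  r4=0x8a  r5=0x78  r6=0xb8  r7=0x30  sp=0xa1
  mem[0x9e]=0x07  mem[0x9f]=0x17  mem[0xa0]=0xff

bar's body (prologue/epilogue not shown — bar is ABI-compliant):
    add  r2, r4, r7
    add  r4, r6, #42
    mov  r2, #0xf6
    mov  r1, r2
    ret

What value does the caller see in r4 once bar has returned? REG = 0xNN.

REG = 0xe2

prologue: push r2 → mem[0xa0]=0x0b, sp=0xa0
body[0] add  r2, r4, r7 → r2=0xba
body[1] add  r4, r6, #42 → r4=0xe2
body[2] mov  r2, #0xf6 → r2=0xf6
body[3] mov  r1, r2 → r1=0xf6
epilogue: pop r2=0x0b, sp=0xa1
r4 is caller-saved → body value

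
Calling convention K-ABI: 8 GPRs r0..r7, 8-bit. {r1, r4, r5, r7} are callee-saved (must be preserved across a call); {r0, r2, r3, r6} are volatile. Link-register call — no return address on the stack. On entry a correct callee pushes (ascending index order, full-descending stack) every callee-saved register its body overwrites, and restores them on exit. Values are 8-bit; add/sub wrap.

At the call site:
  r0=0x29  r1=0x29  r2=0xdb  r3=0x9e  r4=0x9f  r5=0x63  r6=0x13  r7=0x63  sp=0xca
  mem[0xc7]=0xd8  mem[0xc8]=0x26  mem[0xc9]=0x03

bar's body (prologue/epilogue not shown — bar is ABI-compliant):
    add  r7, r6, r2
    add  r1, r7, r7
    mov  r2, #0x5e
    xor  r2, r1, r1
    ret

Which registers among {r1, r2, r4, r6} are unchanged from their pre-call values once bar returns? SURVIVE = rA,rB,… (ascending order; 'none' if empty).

prologue: push r1 -> mem[0xc9]=0x29, sp=0xc9
prologue: push r7 -> mem[0xc8]=0x63, sp=0xc8
body[0] add  r7, r6, r2 -> r7=0xee
body[1] add  r1, r7, r7 -> r1=0xdc
body[2] mov  r2, #0x5e -> r2=0x5e
body[3] xor  r2, r1, r1 -> r2=0x00
epilogue: pop r7=0x63, sp=0xc9
epilogue: pop r1=0x29, sp=0xca
r1: callee-saved, written=True
r2: caller-saved, written=True
r4: callee-saved, written=False
r6: caller-saved, written=False

SURVIVE = r1,r4,r6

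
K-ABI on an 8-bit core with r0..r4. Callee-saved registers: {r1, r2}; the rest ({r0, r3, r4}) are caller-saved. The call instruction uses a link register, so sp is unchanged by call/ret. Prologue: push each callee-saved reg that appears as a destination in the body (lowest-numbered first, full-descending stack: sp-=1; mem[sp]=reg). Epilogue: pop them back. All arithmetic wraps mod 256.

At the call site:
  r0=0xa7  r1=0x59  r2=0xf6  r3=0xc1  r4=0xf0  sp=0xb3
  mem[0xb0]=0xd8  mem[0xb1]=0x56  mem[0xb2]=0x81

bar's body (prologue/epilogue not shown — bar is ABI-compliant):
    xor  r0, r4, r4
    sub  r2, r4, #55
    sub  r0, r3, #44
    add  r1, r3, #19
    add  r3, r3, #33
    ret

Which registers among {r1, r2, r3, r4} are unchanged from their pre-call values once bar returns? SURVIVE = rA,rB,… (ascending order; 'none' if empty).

SURVIVE = r1,r2,r4

prologue: push r1 → mem[0xb2]=0x59, sp=0xb2
prologue: push r2 → mem[0xb1]=0xf6, sp=0xb1
body[0] xor  r0, r4, r4 → r0=0x00
body[1] sub  r2, r4, #55 → r2=0xb9
body[2] sub  r0, r3, #44 → r0=0x95
body[3] add  r1, r3, #19 → r1=0xd4
body[4] add  r3, r3, #33 → r3=0xe2
epilogue: pop r2=0xf6, sp=0xb2
epilogue: pop r1=0x59, sp=0xb3
r1: callee-saved, written=True
r2: callee-saved, written=True
r3: caller-saved, written=True
r4: caller-saved, written=False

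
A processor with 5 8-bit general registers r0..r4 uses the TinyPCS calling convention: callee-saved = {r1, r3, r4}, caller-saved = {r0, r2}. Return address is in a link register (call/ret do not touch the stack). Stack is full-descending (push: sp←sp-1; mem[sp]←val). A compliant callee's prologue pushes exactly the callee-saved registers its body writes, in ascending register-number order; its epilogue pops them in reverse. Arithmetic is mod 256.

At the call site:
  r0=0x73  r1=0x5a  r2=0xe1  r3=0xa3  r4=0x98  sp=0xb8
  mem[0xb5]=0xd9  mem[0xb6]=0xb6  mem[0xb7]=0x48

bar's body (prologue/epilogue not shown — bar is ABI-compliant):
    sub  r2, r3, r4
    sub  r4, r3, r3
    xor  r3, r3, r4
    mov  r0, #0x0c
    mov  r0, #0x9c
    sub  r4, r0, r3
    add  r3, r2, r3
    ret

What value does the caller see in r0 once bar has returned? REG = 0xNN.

REG = 0x9c

prologue: push r3 -> mem[0xb7]=0xa3, sp=0xb7
prologue: push r4 -> mem[0xb6]=0x98, sp=0xb6
body[0] sub  r2, r3, r4 -> r2=0x0b
body[1] sub  r4, r3, r3 -> r4=0x00
body[2] xor  r3, r3, r4 -> r3=0xa3
body[3] mov  r0, #0x0c -> r0=0x0c
body[4] mov  r0, #0x9c -> r0=0x9c
body[5] sub  r4, r0, r3 -> r4=0xf9
body[6] add  r3, r2, r3 -> r3=0xae
epilogue: pop r4=0x98, sp=0xb7
epilogue: pop r3=0xa3, sp=0xb8
r0 is caller-saved -> body value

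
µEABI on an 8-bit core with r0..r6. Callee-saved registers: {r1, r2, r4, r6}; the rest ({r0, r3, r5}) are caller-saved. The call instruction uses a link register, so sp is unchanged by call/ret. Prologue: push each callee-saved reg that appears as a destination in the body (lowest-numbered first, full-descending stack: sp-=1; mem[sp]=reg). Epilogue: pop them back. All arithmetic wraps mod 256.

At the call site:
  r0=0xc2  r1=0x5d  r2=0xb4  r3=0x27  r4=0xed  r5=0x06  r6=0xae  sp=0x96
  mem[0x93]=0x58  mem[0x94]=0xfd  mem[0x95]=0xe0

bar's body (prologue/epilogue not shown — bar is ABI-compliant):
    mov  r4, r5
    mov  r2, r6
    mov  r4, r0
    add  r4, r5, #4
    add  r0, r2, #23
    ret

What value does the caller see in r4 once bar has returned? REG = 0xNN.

REG = 0xed

prologue: push r2 -> mem[0x95]=0xb4, sp=0x95
prologue: push r4 -> mem[0x94]=0xed, sp=0x94
body[0] mov  r4, r5 -> r4=0x06
body[1] mov  r2, r6 -> r2=0xae
body[2] mov  r4, r0 -> r4=0xc2
body[3] add  r4, r5, #4 -> r4=0x0a
body[4] add  r0, r2, #23 -> r0=0xc5
epilogue: pop r4=0xed, sp=0x95
epilogue: pop r2=0xb4, sp=0x96
r4 is callee-saved -> restored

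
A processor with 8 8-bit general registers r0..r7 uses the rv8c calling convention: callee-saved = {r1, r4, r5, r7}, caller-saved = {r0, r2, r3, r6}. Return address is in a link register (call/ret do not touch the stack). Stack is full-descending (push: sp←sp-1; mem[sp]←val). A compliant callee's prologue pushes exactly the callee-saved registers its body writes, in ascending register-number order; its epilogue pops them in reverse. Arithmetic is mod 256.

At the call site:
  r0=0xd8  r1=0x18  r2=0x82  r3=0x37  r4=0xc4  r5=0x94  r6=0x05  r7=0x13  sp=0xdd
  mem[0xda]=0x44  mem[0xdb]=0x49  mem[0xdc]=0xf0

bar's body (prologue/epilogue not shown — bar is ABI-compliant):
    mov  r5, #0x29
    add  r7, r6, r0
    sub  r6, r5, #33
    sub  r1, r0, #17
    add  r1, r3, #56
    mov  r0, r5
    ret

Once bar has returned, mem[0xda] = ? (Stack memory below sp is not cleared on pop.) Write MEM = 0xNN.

MEM = 0x13

prologue: push r1 -> mem[0xdc]=0x18, sp=0xdc
prologue: push r5 -> mem[0xdb]=0x94, sp=0xdb
prologue: push r7 -> mem[0xda]=0x13, sp=0xda
body[0] mov  r5, #0x29 -> r5=0x29
body[1] add  r7, r6, r0 -> r7=0xdd
body[2] sub  r6, r5, #33 -> r6=0x08
body[3] sub  r1, r0, #17 -> r1=0xc7
body[4] add  r1, r3, #56 -> r1=0x6f
body[5] mov  r0, r5 -> r0=0x29
epilogue: pop r7=0x13, sp=0xdb
epilogue: pop r5=0x94, sp=0xdc
epilogue: pop r1=0x18, sp=0xdd
prologue pushed ['r1', 'r5', 'r7'] at ['0xdc', '0xdb', '0xda']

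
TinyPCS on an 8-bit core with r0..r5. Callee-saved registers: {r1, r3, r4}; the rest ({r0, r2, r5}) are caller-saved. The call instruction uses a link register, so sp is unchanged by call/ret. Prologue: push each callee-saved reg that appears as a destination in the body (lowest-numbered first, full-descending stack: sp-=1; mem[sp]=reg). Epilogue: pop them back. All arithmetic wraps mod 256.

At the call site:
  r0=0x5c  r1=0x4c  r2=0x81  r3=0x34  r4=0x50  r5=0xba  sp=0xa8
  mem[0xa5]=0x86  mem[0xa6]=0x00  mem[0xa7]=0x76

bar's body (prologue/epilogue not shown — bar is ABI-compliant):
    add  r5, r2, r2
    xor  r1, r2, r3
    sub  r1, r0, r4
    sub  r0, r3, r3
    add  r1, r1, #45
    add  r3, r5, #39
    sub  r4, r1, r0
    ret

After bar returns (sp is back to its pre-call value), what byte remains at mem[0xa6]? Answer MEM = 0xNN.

MEM = 0x34

prologue: push r1 → mem[0xa7]=0x4c, sp=0xa7
prologue: push r3 → mem[0xa6]=0x34, sp=0xa6
prologue: push r4 → mem[0xa5]=0x50, sp=0xa5
body[0] add  r5, r2, r2 → r5=0x02
body[1] xor  r1, r2, r3 → r1=0xb5
body[2] sub  r1, r0, r4 → r1=0x0c
body[3] sub  r0, r3, r3 → r0=0x00
body[4] add  r1, r1, #45 → r1=0x39
body[5] add  r3, r5, #39 → r3=0x29
body[6] sub  r4, r1, r0 → r4=0x39
epilogue: pop r4=0x50, sp=0xa6
epilogue: pop r3=0x34, sp=0xa7
epilogue: pop r1=0x4c, sp=0xa8
prologue pushed ['r1', 'r3', 'r4'] at ['0xa7', '0xa6', '0xa5']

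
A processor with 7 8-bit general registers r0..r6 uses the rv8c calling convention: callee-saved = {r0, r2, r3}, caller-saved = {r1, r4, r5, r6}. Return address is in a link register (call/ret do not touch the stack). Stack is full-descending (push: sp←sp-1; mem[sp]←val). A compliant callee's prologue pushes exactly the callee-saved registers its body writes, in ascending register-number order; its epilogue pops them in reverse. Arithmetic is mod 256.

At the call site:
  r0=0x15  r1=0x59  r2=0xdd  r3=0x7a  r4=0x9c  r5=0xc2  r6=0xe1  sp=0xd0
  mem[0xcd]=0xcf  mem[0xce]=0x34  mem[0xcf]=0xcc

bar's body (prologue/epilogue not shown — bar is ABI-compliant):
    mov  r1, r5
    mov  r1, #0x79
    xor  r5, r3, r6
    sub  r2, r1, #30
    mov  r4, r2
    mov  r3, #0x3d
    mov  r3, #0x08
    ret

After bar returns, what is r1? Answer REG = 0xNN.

REG = 0x79

prologue: push r2 -> mem[0xcf]=0xdd, sp=0xcf
prologue: push r3 -> mem[0xce]=0x7a, sp=0xce
body[0] mov  r1, r5 -> r1=0xc2
body[1] mov  r1, #0x79 -> r1=0x79
body[2] xor  r5, r3, r6 -> r5=0x9b
body[3] sub  r2, r1, #30 -> r2=0x5b
body[4] mov  r4, r2 -> r4=0x5b
body[5] mov  r3, #0x3d -> r3=0x3d
body[6] mov  r3, #0x08 -> r3=0x08
epilogue: pop r3=0x7a, sp=0xcf
epilogue: pop r2=0xdd, sp=0xd0
r1 is caller-saved -> body value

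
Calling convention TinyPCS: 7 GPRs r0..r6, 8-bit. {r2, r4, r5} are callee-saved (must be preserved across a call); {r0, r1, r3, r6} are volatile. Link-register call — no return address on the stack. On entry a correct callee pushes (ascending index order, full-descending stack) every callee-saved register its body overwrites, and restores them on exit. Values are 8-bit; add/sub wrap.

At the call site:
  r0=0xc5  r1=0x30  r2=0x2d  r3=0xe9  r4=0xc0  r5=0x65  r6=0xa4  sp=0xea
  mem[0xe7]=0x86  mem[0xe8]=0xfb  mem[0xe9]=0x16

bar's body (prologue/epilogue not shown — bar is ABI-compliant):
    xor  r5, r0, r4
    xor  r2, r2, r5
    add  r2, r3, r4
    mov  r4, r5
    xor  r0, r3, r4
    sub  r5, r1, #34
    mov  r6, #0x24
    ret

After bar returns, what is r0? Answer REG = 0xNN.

prologue: push r2 → mem[0xe9]=0x2d, sp=0xe9
prologue: push r4 → mem[0xe8]=0xc0, sp=0xe8
prologue: push r5 → mem[0xe7]=0x65, sp=0xe7
body[0] xor  r5, r0, r4 → r5=0x05
body[1] xor  r2, r2, r5 → r2=0x28
body[2] add  r2, r3, r4 → r2=0xa9
body[3] mov  r4, r5 → r4=0x05
body[4] xor  r0, r3, r4 → r0=0xec
body[5] sub  r5, r1, #34 → r5=0x0e
body[6] mov  r6, #0x24 → r6=0x24
epilogue: pop r5=0x65, sp=0xe8
epilogue: pop r4=0xc0, sp=0xe9
epilogue: pop r2=0x2d, sp=0xea
r0 is caller-saved → body value

REG = 0xec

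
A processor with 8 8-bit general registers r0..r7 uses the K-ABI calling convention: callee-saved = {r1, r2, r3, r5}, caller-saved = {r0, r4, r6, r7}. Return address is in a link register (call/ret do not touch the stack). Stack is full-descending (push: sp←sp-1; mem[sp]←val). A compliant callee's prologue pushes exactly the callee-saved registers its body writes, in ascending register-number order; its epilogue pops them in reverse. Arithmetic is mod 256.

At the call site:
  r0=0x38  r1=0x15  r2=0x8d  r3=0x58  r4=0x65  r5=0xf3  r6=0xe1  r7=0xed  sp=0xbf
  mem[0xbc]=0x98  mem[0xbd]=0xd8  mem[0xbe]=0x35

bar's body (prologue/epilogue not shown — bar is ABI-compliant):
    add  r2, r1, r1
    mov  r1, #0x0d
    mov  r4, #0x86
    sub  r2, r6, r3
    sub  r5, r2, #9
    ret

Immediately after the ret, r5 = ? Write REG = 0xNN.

REG = 0xf3

prologue: push r1 → mem[0xbe]=0x15, sp=0xbe
prologue: push r2 → mem[0xbd]=0x8d, sp=0xbd
prologue: push r5 → mem[0xbc]=0xf3, sp=0xbc
body[0] add  r2, r1, r1 → r2=0x2a
body[1] mov  r1, #0x0d → r1=0x0d
body[2] mov  r4, #0x86 → r4=0x86
body[3] sub  r2, r6, r3 → r2=0x89
body[4] sub  r5, r2, #9 → r5=0x80
epilogue: pop r5=0xf3, sp=0xbd
epilogue: pop r2=0x8d, sp=0xbe
epilogue: pop r1=0x15, sp=0xbf
r5 is callee-saved → restored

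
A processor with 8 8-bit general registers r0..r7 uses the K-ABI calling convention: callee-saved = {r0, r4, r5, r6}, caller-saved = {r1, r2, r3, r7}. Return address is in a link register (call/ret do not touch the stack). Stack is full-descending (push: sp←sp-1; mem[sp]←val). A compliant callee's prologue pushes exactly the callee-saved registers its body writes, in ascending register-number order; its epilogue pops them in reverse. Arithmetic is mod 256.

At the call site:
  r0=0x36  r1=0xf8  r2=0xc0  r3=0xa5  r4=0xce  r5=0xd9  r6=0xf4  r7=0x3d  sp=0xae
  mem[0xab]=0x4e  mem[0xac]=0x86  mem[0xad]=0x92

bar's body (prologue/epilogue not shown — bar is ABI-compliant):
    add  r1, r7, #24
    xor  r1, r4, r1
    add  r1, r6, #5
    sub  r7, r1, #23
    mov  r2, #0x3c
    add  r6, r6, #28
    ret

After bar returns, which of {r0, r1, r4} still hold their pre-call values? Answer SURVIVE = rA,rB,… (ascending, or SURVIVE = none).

SURVIVE = r0,r4

prologue: push r6 -> mem[0xad]=0xf4, sp=0xad
body[0] add  r1, r7, #24 -> r1=0x55
body[1] xor  r1, r4, r1 -> r1=0x9b
body[2] add  r1, r6, #5 -> r1=0xf9
body[3] sub  r7, r1, #23 -> r7=0xe2
body[4] mov  r2, #0x3c -> r2=0x3c
body[5] add  r6, r6, #28 -> r6=0x10
epilogue: pop r6=0xf4, sp=0xae
r0: callee-saved, written=False
r1: caller-saved, written=True
r4: callee-saved, written=False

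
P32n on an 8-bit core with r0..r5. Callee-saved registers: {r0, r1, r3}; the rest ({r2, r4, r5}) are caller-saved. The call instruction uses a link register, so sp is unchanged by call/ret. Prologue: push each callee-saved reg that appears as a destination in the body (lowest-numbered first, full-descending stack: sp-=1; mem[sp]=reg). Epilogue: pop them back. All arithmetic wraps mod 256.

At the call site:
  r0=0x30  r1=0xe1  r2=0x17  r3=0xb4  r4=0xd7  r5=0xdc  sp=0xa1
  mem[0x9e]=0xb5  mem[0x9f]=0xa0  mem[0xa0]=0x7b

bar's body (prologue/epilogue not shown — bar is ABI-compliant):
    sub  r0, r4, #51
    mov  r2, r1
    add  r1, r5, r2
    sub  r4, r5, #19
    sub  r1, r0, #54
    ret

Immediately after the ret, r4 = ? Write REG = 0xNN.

prologue: push r0 → mem[0xa0]=0x30, sp=0xa0
prologue: push r1 → mem[0x9f]=0xe1, sp=0x9f
body[0] sub  r0, r4, #51 → r0=0xa4
body[1] mov  r2, r1 → r2=0xe1
body[2] add  r1, r5, r2 → r1=0xbd
body[3] sub  r4, r5, #19 → r4=0xc9
body[4] sub  r1, r0, #54 → r1=0x6e
epilogue: pop r1=0xe1, sp=0xa0
epilogue: pop r0=0x30, sp=0xa1
r4 is caller-saved → body value

REG = 0xc9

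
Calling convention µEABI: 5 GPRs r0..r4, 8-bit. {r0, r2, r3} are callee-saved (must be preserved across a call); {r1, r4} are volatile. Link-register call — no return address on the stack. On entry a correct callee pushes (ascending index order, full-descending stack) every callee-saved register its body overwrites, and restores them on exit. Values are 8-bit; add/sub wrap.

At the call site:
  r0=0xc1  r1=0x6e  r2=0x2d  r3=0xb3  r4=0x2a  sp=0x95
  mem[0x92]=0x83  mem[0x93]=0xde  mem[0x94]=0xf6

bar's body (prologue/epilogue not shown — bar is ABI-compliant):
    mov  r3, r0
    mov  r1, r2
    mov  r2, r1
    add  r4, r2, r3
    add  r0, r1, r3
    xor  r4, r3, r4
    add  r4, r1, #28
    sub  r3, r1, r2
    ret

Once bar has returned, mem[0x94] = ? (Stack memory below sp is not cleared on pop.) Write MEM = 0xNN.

MEM = 0xc1

prologue: push r0 → mem[0x94]=0xc1, sp=0x94
prologue: push r2 → mem[0x93]=0x2d, sp=0x93
prologue: push r3 → mem[0x92]=0xb3, sp=0x92
body[0] mov  r3, r0 → r3=0xc1
body[1] mov  r1, r2 → r1=0x2d
body[2] mov  r2, r1 → r2=0x2d
body[3] add  r4, r2, r3 → r4=0xee
body[4] add  r0, r1, r3 → r0=0xee
body[5] xor  r4, r3, r4 → r4=0x2f
body[6] add  r4, r1, #28 → r4=0x49
body[7] sub  r3, r1, r2 → r3=0x00
epilogue: pop r3=0xb3, sp=0x93
epilogue: pop r2=0x2d, sp=0x94
epilogue: pop r0=0xc1, sp=0x95
prologue pushed ['r0', 'r2', 'r3'] at ['0x94', '0x93', '0x92']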